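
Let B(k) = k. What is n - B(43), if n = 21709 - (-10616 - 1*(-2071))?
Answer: 30211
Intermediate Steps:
n = 30254 (n = 21709 - (-10616 + 2071) = 21709 - 1*(-8545) = 21709 + 8545 = 30254)
n - B(43) = 30254 - 1*43 = 30254 - 43 = 30211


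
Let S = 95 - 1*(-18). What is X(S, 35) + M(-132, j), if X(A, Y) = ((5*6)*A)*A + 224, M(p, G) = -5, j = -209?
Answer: 383289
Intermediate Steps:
S = 113 (S = 95 + 18 = 113)
X(A, Y) = 224 + 30*A² (X(A, Y) = (30*A)*A + 224 = 30*A² + 224 = 224 + 30*A²)
X(S, 35) + M(-132, j) = (224 + 30*113²) - 5 = (224 + 30*12769) - 5 = (224 + 383070) - 5 = 383294 - 5 = 383289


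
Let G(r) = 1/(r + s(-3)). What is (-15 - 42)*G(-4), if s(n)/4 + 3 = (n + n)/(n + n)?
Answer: 19/4 ≈ 4.7500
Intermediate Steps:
s(n) = -8 (s(n) = -12 + 4*((n + n)/(n + n)) = -12 + 4*((2*n)/((2*n))) = -12 + 4*((2*n)*(1/(2*n))) = -12 + 4*1 = -12 + 4 = -8)
G(r) = 1/(-8 + r) (G(r) = 1/(r - 8) = 1/(-8 + r))
(-15 - 42)*G(-4) = (-15 - 42)/(-8 - 4) = -57/(-12) = -57*(-1/12) = 19/4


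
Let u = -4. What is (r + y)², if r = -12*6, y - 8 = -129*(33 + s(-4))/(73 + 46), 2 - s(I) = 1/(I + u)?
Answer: 9443369329/906304 ≈ 10420.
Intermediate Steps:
s(I) = 2 - 1/(-4 + I) (s(I) = 2 - 1/(I - 4) = 2 - 1/(-4 + I))
y = -28633/952 (y = 8 - 129*(33 + (-9 + 2*(-4))/(-4 - 4))/(73 + 46) = 8 - 129/(119/(33 + (-9 - 8)/(-8))) = 8 - 129/(119/(33 - ⅛*(-17))) = 8 - 129/(119/(33 + 17/8)) = 8 - 129/(119/(281/8)) = 8 - 129/(119*(8/281)) = 8 - 129/952/281 = 8 - 129*281/952 = 8 - 36249/952 = -28633/952 ≈ -30.077)
r = -72
(r + y)² = (-72 - 28633/952)² = (-97177/952)² = 9443369329/906304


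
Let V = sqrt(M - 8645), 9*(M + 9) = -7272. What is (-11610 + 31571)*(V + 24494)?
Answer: 488924734 + 19961*I*sqrt(9462) ≈ 4.8892e+8 + 1.9417e+6*I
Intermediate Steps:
M = -817 (M = -9 + (1/9)*(-7272) = -9 - 808 = -817)
V = I*sqrt(9462) (V = sqrt(-817 - 8645) = sqrt(-9462) = I*sqrt(9462) ≈ 97.273*I)
(-11610 + 31571)*(V + 24494) = (-11610 + 31571)*(I*sqrt(9462) + 24494) = 19961*(24494 + I*sqrt(9462)) = 488924734 + 19961*I*sqrt(9462)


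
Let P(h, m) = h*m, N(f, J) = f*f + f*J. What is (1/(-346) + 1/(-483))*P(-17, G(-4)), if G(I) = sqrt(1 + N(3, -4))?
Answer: 14093*I*sqrt(2)/167118 ≈ 0.11926*I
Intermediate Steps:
N(f, J) = f**2 + J*f
G(I) = I*sqrt(2) (G(I) = sqrt(1 + 3*(-4 + 3)) = sqrt(1 + 3*(-1)) = sqrt(1 - 3) = sqrt(-2) = I*sqrt(2))
(1/(-346) + 1/(-483))*P(-17, G(-4)) = (1/(-346) + 1/(-483))*(-17*I*sqrt(2)) = (-1/346 - 1/483)*(-17*I*sqrt(2)) = -(-14093)*I*sqrt(2)/167118 = 14093*I*sqrt(2)/167118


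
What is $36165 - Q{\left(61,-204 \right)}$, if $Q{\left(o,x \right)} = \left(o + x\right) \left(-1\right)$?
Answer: $36022$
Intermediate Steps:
$Q{\left(o,x \right)} = - o - x$
$36165 - Q{\left(61,-204 \right)} = 36165 - \left(\left(-1\right) 61 - -204\right) = 36165 - \left(-61 + 204\right) = 36165 - 143 = 36022$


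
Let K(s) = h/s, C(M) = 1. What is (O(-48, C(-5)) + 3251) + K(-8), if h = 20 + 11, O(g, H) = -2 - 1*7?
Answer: 25905/8 ≈ 3238.1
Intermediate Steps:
O(g, H) = -9 (O(g, H) = -2 - 7 = -9)
h = 31
K(s) = 31/s
(O(-48, C(-5)) + 3251) + K(-8) = (-9 + 3251) + 31/(-8) = 3242 + 31*(-1/8) = 3242 - 31/8 = 25905/8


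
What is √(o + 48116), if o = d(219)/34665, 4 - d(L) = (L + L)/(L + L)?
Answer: √6424353302455/11555 ≈ 219.35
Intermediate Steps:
d(L) = 3 (d(L) = 4 - (L + L)/(L + L) = 4 - 2*L/(2*L) = 4 - 2*L*1/(2*L) = 4 - 1*1 = 4 - 1 = 3)
o = 1/11555 (o = 3/34665 = 3*(1/34665) = 1/11555 ≈ 8.6543e-5)
√(o + 48116) = √(1/11555 + 48116) = √(555980381/11555) = √6424353302455/11555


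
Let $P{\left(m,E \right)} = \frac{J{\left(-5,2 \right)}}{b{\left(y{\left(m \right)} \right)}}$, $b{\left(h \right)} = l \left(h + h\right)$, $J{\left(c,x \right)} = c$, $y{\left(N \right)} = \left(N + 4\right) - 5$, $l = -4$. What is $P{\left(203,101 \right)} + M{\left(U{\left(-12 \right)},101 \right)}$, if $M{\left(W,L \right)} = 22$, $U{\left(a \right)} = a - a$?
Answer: $\frac{35557}{1616} \approx 22.003$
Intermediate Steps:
$y{\left(N \right)} = -1 + N$ ($y{\left(N \right)} = \left(4 + N\right) - 5 = -1 + N$)
$U{\left(a \right)} = 0$
$b{\left(h \right)} = - 8 h$ ($b{\left(h \right)} = - 4 \left(h + h\right) = - 4 \cdot 2 h = - 8 h$)
$P{\left(m,E \right)} = - \frac{5}{8 - 8 m}$ ($P{\left(m,E \right)} = - \frac{5}{\left(-8\right) \left(-1 + m\right)} = - \frac{5}{8 - 8 m}$)
$P{\left(203,101 \right)} + M{\left(U{\left(-12 \right)},101 \right)} = \frac{5}{8 \left(-1 + 203\right)} + 22 = \frac{5}{8 \cdot 202} + 22 = \frac{5}{8} \cdot \frac{1}{202} + 22 = \frac{5}{1616} + 22 = \frac{35557}{1616}$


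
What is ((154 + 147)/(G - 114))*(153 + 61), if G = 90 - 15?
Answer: -64414/39 ≈ -1651.6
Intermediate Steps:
G = 75
((154 + 147)/(G - 114))*(153 + 61) = ((154 + 147)/(75 - 114))*(153 + 61) = (301/(-39))*214 = (301*(-1/39))*214 = -301/39*214 = -64414/39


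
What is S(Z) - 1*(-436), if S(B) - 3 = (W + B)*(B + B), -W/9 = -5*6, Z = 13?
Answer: 7797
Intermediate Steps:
W = 270 (W = -(-45)*6 = -9*(-30) = 270)
S(B) = 3 + 2*B*(270 + B) (S(B) = 3 + (270 + B)*(B + B) = 3 + (270 + B)*(2*B) = 3 + 2*B*(270 + B))
S(Z) - 1*(-436) = (3 + 2*13² + 540*13) - 1*(-436) = (3 + 2*169 + 7020) + 436 = (3 + 338 + 7020) + 436 = 7361 + 436 = 7797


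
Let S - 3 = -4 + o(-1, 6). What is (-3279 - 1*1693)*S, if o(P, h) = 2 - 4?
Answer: 14916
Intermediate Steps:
o(P, h) = -2
S = -3 (S = 3 + (-4 - 2) = 3 - 6 = -3)
(-3279 - 1*1693)*S = (-3279 - 1*1693)*(-3) = (-3279 - 1693)*(-3) = -4972*(-3) = 14916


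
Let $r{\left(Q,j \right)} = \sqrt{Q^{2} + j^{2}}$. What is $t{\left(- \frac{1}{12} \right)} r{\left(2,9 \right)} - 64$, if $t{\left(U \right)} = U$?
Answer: $-64 - \frac{\sqrt{85}}{12} \approx -64.768$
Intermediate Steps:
$t{\left(- \frac{1}{12} \right)} r{\left(2,9 \right)} - 64 = - \frac{1}{12} \sqrt{2^{2} + 9^{2}} - 64 = \left(-1\right) \frac{1}{12} \sqrt{4 + 81} - 64 = - \frac{\sqrt{85}}{12} - 64 = -64 - \frac{\sqrt{85}}{12}$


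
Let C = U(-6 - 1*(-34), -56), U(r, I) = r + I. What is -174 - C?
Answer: -146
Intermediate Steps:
U(r, I) = I + r
C = -28 (C = -56 + (-6 - 1*(-34)) = -56 + (-6 + 34) = -56 + 28 = -28)
-174 - C = -174 - 1*(-28) = -174 + 28 = -146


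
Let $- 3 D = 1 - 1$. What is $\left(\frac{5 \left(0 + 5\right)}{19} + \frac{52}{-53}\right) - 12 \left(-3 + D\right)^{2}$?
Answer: $- \frac{108419}{1007} \approx -107.67$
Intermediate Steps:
$D = 0$ ($D = - \frac{1 - 1}{3} = \left(- \frac{1}{3}\right) 0 = 0$)
$\left(\frac{5 \left(0 + 5\right)}{19} + \frac{52}{-53}\right) - 12 \left(-3 + D\right)^{2} = \left(\frac{5 \left(0 + 5\right)}{19} + \frac{52}{-53}\right) - 12 \left(-3 + 0\right)^{2} = \left(5 \cdot 5 \cdot \frac{1}{19} + 52 \left(- \frac{1}{53}\right)\right) - 12 \left(-3\right)^{2} = \left(25 \cdot \frac{1}{19} - \frac{52}{53}\right) - 108 = \left(\frac{25}{19} - \frac{52}{53}\right) - 108 = \frac{337}{1007} - 108 = - \frac{108419}{1007}$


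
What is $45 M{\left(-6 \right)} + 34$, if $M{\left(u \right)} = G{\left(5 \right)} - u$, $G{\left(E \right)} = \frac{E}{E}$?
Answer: $349$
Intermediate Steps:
$G{\left(E \right)} = 1$
$M{\left(u \right)} = 1 - u$
$45 M{\left(-6 \right)} + 34 = 45 \left(1 - -6\right) + 34 = 45 \left(1 + 6\right) + 34 = 45 \cdot 7 + 34 = 315 + 34 = 349$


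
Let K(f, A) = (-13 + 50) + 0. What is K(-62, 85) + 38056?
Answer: 38093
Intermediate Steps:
K(f, A) = 37 (K(f, A) = 37 + 0 = 37)
K(-62, 85) + 38056 = 37 + 38056 = 38093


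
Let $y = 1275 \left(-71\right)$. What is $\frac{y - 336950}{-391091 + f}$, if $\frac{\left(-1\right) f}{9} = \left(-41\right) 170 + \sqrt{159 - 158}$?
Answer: $\frac{85495}{65674} \approx 1.3018$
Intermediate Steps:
$y = -90525$
$f = 62721$ ($f = - 9 \left(\left(-41\right) 170 + \sqrt{159 - 158}\right) = - 9 \left(-6970 + \sqrt{1}\right) = - 9 \left(-6970 + 1\right) = \left(-9\right) \left(-6969\right) = 62721$)
$\frac{y - 336950}{-391091 + f} = \frac{-90525 - 336950}{-391091 + 62721} = - \frac{427475}{-328370} = \left(-427475\right) \left(- \frac{1}{328370}\right) = \frac{85495}{65674}$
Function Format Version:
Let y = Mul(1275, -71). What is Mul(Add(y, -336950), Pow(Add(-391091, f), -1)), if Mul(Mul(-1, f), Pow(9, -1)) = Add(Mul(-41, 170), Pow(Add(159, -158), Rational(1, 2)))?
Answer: Rational(85495, 65674) ≈ 1.3018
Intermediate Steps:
y = -90525
f = 62721 (f = Mul(-9, Add(Mul(-41, 170), Pow(Add(159, -158), Rational(1, 2)))) = Mul(-9, Add(-6970, Pow(1, Rational(1, 2)))) = Mul(-9, Add(-6970, 1)) = Mul(-9, -6969) = 62721)
Mul(Add(y, -336950), Pow(Add(-391091, f), -1)) = Mul(Add(-90525, -336950), Pow(Add(-391091, 62721), -1)) = Mul(-427475, Pow(-328370, -1)) = Mul(-427475, Rational(-1, 328370)) = Rational(85495, 65674)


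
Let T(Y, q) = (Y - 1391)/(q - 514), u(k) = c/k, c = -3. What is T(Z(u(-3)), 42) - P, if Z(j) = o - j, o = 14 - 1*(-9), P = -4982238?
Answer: 2351617705/472 ≈ 4.9822e+6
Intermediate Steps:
u(k) = -3/k
o = 23 (o = 14 + 9 = 23)
Z(j) = 23 - j
T(Y, q) = (-1391 + Y)/(-514 + q)
T(Z(u(-3)), 42) - P = (-1391 + (23 - (-3)/(-3)))/(-514 + 42) - 1*(-4982238) = (-1391 + (23 - (-3)*(-1)/3))/(-472) + 4982238 = -(-1391 + (23 - 1*1))/472 + 4982238 = -(-1391 + (23 - 1))/472 + 4982238 = -(-1391 + 22)/472 + 4982238 = -1/472*(-1369) + 4982238 = 1369/472 + 4982238 = 2351617705/472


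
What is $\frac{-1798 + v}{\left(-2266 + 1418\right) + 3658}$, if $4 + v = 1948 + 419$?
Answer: $\frac{113}{562} \approx 0.20107$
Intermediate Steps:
$v = 2363$ ($v = -4 + \left(1948 + 419\right) = -4 + 2367 = 2363$)
$\frac{-1798 + v}{\left(-2266 + 1418\right) + 3658} = \frac{-1798 + 2363}{\left(-2266 + 1418\right) + 3658} = \frac{565}{-848 + 3658} = \frac{565}{2810} = 565 \cdot \frac{1}{2810} = \frac{113}{562}$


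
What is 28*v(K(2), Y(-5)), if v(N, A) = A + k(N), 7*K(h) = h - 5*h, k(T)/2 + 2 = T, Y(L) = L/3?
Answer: -668/3 ≈ -222.67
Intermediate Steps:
Y(L) = L/3 (Y(L) = L*(1/3) = L/3)
k(T) = -4 + 2*T
K(h) = -4*h/7 (K(h) = (h - 5*h)/7 = (-4*h)/7 = -4*h/7)
v(N, A) = -4 + A + 2*N (v(N, A) = A + (-4 + 2*N) = -4 + A + 2*N)
28*v(K(2), Y(-5)) = 28*(-4 + (1/3)*(-5) + 2*(-4/7*2)) = 28*(-4 - 5/3 + 2*(-8/7)) = 28*(-4 - 5/3 - 16/7) = 28*(-167/21) = -668/3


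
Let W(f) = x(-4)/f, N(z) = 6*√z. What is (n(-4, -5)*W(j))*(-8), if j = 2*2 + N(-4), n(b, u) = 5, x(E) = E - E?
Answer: 0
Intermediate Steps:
x(E) = 0
j = 4 + 12*I (j = 2*2 + 6*√(-4) = 4 + 6*(2*I) = 4 + 12*I ≈ 4.0 + 12.0*I)
W(f) = 0 (W(f) = 0/f = 0)
(n(-4, -5)*W(j))*(-8) = (5*0)*(-8) = 0*(-8) = 0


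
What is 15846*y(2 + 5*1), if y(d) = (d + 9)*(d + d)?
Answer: 3549504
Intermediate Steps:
y(d) = 2*d*(9 + d) (y(d) = (9 + d)*(2*d) = 2*d*(9 + d))
15846*y(2 + 5*1) = 15846*(2*(2 + 5*1)*(9 + (2 + 5*1))) = 15846*(2*(2 + 5)*(9 + (2 + 5))) = 15846*(2*7*(9 + 7)) = 15846*(2*7*16) = 15846*224 = 3549504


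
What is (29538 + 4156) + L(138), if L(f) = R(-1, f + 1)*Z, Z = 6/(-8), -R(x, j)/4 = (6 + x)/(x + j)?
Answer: 1549929/46 ≈ 33694.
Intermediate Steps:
R(x, j) = -4*(6 + x)/(j + x) (R(x, j) = -4*(6 + x)/(x + j) = -4*(6 + x)/(j + x))
Z = -¾ (Z = 6*(-⅛) = -¾ ≈ -0.75000)
L(f) = 15/f (L(f) = (4*(-6 - 1*(-1))/((f + 1) - 1))*(-¾) = (4*(-6 + 1)/((1 + f) - 1))*(-¾) = (4*(-5)/f)*(-¾) = -20/f*(-¾) = 15/f)
(29538 + 4156) + L(138) = (29538 + 4156) + 15/138 = 33694 + 15*(1/138) = 33694 + 5/46 = 1549929/46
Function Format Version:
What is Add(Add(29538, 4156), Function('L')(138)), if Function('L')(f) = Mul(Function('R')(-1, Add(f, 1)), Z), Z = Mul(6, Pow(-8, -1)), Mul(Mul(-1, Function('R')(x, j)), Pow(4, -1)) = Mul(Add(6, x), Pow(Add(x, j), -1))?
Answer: Rational(1549929, 46) ≈ 33694.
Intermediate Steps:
Function('R')(x, j) = Mul(-4, Pow(Add(j, x), -1), Add(6, x)) (Function('R')(x, j) = Mul(-4, Mul(Add(6, x), Pow(Add(x, j), -1))) = Mul(-4, Mul(Add(6, x), Pow(Add(j, x), -1))) = Mul(-4, Mul(Pow(Add(j, x), -1), Add(6, x))) = Mul(-4, Pow(Add(j, x), -1), Add(6, x)))
Z = Rational(-3, 4) (Z = Mul(6, Rational(-1, 8)) = Rational(-3, 4) ≈ -0.75000)
Function('L')(f) = Mul(15, Pow(f, -1)) (Function('L')(f) = Mul(Mul(4, Pow(Add(Add(f, 1), -1), -1), Add(-6, Mul(-1, -1))), Rational(-3, 4)) = Mul(Mul(4, Pow(Add(Add(1, f), -1), -1), Add(-6, 1)), Rational(-3, 4)) = Mul(Mul(4, Pow(f, -1), -5), Rational(-3, 4)) = Mul(Mul(-20, Pow(f, -1)), Rational(-3, 4)) = Mul(15, Pow(f, -1)))
Add(Add(29538, 4156), Function('L')(138)) = Add(Add(29538, 4156), Mul(15, Pow(138, -1))) = Add(33694, Mul(15, Rational(1, 138))) = Add(33694, Rational(5, 46)) = Rational(1549929, 46)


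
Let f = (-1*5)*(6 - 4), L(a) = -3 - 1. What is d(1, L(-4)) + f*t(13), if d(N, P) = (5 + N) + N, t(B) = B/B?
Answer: -3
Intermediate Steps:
t(B) = 1
L(a) = -4
d(N, P) = 5 + 2*N
f = -10 (f = -5*2 = -10)
d(1, L(-4)) + f*t(13) = (5 + 2*1) - 10*1 = (5 + 2) - 10 = 7 - 10 = -3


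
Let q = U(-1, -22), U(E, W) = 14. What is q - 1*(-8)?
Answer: 22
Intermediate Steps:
q = 14
q - 1*(-8) = 14 - 1*(-8) = 14 + 8 = 22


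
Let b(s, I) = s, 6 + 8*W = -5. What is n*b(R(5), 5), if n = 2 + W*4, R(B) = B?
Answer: -35/2 ≈ -17.500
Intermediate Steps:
W = -11/8 (W = -¾ + (⅛)*(-5) = -¾ - 5/8 = -11/8 ≈ -1.3750)
n = -7/2 (n = 2 - 11/8*4 = 2 - 11/2 = -7/2 ≈ -3.5000)
n*b(R(5), 5) = -7/2*5 = -35/2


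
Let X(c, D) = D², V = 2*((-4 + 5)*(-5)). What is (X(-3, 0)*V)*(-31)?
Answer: 0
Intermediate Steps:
V = -10 (V = 2*(1*(-5)) = 2*(-5) = -10)
(X(-3, 0)*V)*(-31) = (0²*(-10))*(-31) = (0*(-10))*(-31) = 0*(-31) = 0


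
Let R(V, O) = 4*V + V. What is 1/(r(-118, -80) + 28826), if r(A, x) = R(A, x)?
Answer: 1/28236 ≈ 3.5416e-5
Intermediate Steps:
R(V, O) = 5*V
r(A, x) = 5*A
1/(r(-118, -80) + 28826) = 1/(5*(-118) + 28826) = 1/(-590 + 28826) = 1/28236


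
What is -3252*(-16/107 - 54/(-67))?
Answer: -15303912/7169 ≈ -2134.7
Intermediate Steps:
-3252*(-16/107 - 54/(-67)) = -3252*(-16*1/107 - 54*(-1/67)) = -3252*(-16/107 + 54/67) = -3252*4706/7169 = -15303912/7169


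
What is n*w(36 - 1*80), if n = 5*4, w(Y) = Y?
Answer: -880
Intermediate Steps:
n = 20
n*w(36 - 1*80) = 20*(36 - 1*80) = 20*(36 - 80) = 20*(-44) = -880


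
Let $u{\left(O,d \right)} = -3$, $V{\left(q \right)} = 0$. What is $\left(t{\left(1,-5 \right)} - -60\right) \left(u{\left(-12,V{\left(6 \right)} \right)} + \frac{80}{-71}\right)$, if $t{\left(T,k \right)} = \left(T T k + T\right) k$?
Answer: $- \frac{23440}{71} \approx -330.14$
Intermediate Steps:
$t{\left(T,k \right)} = k \left(T + k T^{2}\right)$ ($t{\left(T,k \right)} = \left(T^{2} k + T\right) k = \left(k T^{2} + T\right) k = \left(T + k T^{2}\right) k = k \left(T + k T^{2}\right)$)
$\left(t{\left(1,-5 \right)} - -60\right) \left(u{\left(-12,V{\left(6 \right)} \right)} + \frac{80}{-71}\right) = \left(1 \left(-5\right) \left(1 + 1 \left(-5\right)\right) - -60\right) \left(-3 + \frac{80}{-71}\right) = \left(1 \left(-5\right) \left(1 - 5\right) + 60\right) \left(-3 + 80 \left(- \frac{1}{71}\right)\right) = \left(1 \left(-5\right) \left(-4\right) + 60\right) \left(-3 - \frac{80}{71}\right) = \left(20 + 60\right) \left(- \frac{293}{71}\right) = 80 \left(- \frac{293}{71}\right) = - \frac{23440}{71}$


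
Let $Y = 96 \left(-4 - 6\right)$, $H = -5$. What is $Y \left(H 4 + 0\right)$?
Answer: $19200$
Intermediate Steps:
$Y = -960$ ($Y = 96 \left(-4 - 6\right) = 96 \left(-10\right) = -960$)
$Y \left(H 4 + 0\right) = - 960 \left(\left(-5\right) 4 + 0\right) = - 960 \left(-20 + 0\right) = \left(-960\right) \left(-20\right) = 19200$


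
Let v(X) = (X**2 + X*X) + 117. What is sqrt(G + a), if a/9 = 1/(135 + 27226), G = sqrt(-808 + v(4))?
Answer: sqrt(246249 + 748624321*I*sqrt(659))/27361 ≈ 3.5827 + 3.5826*I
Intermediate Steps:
v(X) = 117 + 2*X**2 (v(X) = (X**2 + X**2) + 117 = 2*X**2 + 117 = 117 + 2*X**2)
G = I*sqrt(659) (G = sqrt(-808 + (117 + 2*4**2)) = sqrt(-808 + (117 + 2*16)) = sqrt(-808 + (117 + 32)) = sqrt(-808 + 149) = sqrt(-659) = I*sqrt(659) ≈ 25.671*I)
a = 9/27361 (a = 9/(135 + 27226) = 9/27361 ≈ 0.00032894)
sqrt(G + a) = sqrt(I*sqrt(659) + 9/27361) = sqrt(9/27361 + I*sqrt(659))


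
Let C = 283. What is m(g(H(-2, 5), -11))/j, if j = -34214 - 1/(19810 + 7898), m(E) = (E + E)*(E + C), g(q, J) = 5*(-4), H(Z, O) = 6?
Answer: 291488160/948001513 ≈ 0.30748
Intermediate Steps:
g(q, J) = -20
m(E) = 2*E*(283 + E) (m(E) = (E + E)*(E + 283) = (2*E)*(283 + E) = 2*E*(283 + E))
j = -948001513/27708 (j = -34214 - 1/27708 = -948001513/27708 ≈ -34214.)
m(g(H(-2, 5), -11))/j = (2*(-20)*(283 - 20))/(-948001513/27708) = (2*(-20)*263)*(-27708/948001513) = -10520*(-27708/948001513) = 291488160/948001513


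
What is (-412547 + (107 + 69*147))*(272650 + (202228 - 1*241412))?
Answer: -93922671402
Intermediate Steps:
(-412547 + (107 + 69*147))*(272650 + (202228 - 1*241412)) = (-412547 + (107 + 10143))*(272650 + (202228 - 241412)) = (-412547 + 10250)*(272650 - 39184) = -402297*233466 = -93922671402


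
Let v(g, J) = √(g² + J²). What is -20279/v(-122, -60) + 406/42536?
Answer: 203/21268 - 20279*√4621/9242 ≈ -149.15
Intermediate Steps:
v(g, J) = √(J² + g²)
-20279/v(-122, -60) + 406/42536 = -20279/√((-60)² + (-122)²) + 406/42536 = -20279/√(3600 + 14884) + 406*(1/42536) = -20279*√4621/9242 + 203/21268 = 203/21268 - 20279*√4621/9242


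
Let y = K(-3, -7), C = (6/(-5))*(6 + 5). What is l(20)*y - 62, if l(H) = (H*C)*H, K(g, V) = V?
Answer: 36898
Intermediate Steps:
C = -66/5 (C = (6*(-⅕))*11 = -6/5*11 = -66/5 ≈ -13.200)
l(H) = -66*H²/5 (l(H) = (H*(-66/5))*H = (-66*H/5)*H = -66*H²/5)
y = -7
l(20)*y - 62 = -66/5*20²*(-7) - 62 = -66/5*400*(-7) - 62 = -5280*(-7) - 62 = 36960 - 62 = 36898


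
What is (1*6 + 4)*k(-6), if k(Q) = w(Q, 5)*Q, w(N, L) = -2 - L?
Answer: 420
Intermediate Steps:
k(Q) = -7*Q (k(Q) = (-2 - 1*5)*Q = (-2 - 5)*Q = -7*Q)
(1*6 + 4)*k(-6) = (1*6 + 4)*(-7*(-6)) = (6 + 4)*42 = 10*42 = 420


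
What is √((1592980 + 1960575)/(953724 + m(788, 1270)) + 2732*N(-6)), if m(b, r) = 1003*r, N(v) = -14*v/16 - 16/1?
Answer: I*√145718352198047194/2227534 ≈ 171.37*I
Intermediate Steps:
N(v) = -16 - 7*v/8 (N(v) = -7*v/8 - 16*1 = -7*v/8 - 16 = -16 - 7*v/8)
√((1592980 + 1960575)/(953724 + m(788, 1270)) + 2732*N(-6)) = √((1592980 + 1960575)/(953724 + 1003*1270) + 2732*(-16 - 7/8*(-6))) = √(3553555/(953724 + 1273810) + 2732*(-16 + 21/4)) = √(3553555/2227534 + 2732*(-43/4)) = √(3553555*(1/2227534) - 29369) = √(3553555/2227534 - 29369) = √(-65416892491/2227534) = I*√145718352198047194/2227534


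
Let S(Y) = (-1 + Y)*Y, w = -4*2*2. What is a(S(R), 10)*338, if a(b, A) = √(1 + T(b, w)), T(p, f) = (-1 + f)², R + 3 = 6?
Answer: 338*√290 ≈ 5755.9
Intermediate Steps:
R = 3 (R = -3 + 6 = 3)
w = -16 (w = -8*2 = -16)
S(Y) = Y*(-1 + Y)
a(b, A) = √290 (a(b, A) = √(1 + (-1 - 16)²) = √(1 + (-17)²) = √(1 + 289) = √290)
a(S(R), 10)*338 = √290*338 = 338*√290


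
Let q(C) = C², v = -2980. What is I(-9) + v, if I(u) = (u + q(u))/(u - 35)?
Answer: -32798/11 ≈ -2981.6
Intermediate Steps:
I(u) = (u + u²)/(-35 + u) (I(u) = (u + u²)/(u - 35) = (u + u²)/(-35 + u))
I(-9) + v = -9*(1 - 9)/(-35 - 9) - 2980 = -9*(-8)/(-44) - 2980 = -9*(-1/44)*(-8) - 2980 = -18/11 - 2980 = -32798/11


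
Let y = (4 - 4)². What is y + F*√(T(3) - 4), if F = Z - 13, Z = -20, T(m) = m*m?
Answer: -33*√5 ≈ -73.790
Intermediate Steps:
T(m) = m²
y = 0 (y = 0² = 0)
F = -33 (F = -20 - 13 = -33)
y + F*√(T(3) - 4) = 0 - 33*√(3² - 4) = 0 - 33*√(9 - 4) = 0 - 33*√5 = -33*√5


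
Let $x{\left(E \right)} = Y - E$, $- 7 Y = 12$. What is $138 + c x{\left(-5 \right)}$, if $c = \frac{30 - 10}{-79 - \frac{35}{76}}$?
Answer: $\frac{5798714}{42273} \approx 137.17$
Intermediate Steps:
$Y = - \frac{12}{7}$ ($Y = \left(- \frac{1}{7}\right) 12 = - \frac{12}{7} \approx -1.7143$)
$c = - \frac{1520}{6039}$ ($c = \frac{20}{-79 - \frac{35}{76}} = \frac{20}{- \frac{6039}{76}} = 20 \left(- \frac{76}{6039}\right) = - \frac{1520}{6039} \approx -0.2517$)
$x{\left(E \right)} = - \frac{12}{7} - E$
$138 + c x{\left(-5 \right)} = 138 - \frac{1520 \left(- \frac{12}{7} - -5\right)}{6039} = 138 - \frac{1520 \left(- \frac{12}{7} + 5\right)}{6039} = 138 - \frac{34960}{42273} = \frac{5798714}{42273}$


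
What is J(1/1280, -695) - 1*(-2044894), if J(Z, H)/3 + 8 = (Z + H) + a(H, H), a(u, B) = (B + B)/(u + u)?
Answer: 2614768643/1280 ≈ 2.0428e+6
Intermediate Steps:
a(u, B) = B/u (a(u, B) = (2*B)/((2*u)) = (2*B)*(1/(2*u)) = B/u)
J(Z, H) = -21 + 3*H + 3*Z (J(Z, H) = -24 + 3*((Z + H) + H/H) = -24 + 3*((H + Z) + 1) = -24 + 3*(1 + H + Z) = -24 + (3 + 3*H + 3*Z) = -21 + 3*H + 3*Z)
J(1/1280, -695) - 1*(-2044894) = (-21 + 3*(-695) + 3/1280) - 1*(-2044894) = (-21 - 2085 + 3*(1/1280)) + 2044894 = (-21 - 2085 + 3/1280) + 2044894 = -2695677/1280 + 2044894 = 2614768643/1280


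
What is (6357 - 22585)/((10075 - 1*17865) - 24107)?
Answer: 16228/31897 ≈ 0.50876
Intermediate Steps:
(6357 - 22585)/((10075 - 1*17865) - 24107) = -16228/((10075 - 17865) - 24107) = -16228/(-7790 - 24107) = -16228/(-31897) = -16228*(-1/31897) = 16228/31897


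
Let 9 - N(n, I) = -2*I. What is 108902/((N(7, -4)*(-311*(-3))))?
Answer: 108902/933 ≈ 116.72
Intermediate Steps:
N(n, I) = 9 + 2*I (N(n, I) = 9 - (-2)*I = 9 + 2*I)
108902/((N(7, -4)*(-311*(-3)))) = 108902/(((9 + 2*(-4))*(-311*(-3)))) = 108902/(((9 - 8)*933)) = 108902/((1*933)) = 108902/933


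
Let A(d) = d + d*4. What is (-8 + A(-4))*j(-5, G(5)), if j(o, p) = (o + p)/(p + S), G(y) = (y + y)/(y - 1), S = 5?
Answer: 28/3 ≈ 9.3333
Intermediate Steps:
G(y) = 2*y/(-1 + y) (G(y) = (2*y)/(-1 + y) = 2*y/(-1 + y))
A(d) = 5*d (A(d) = d + 4*d = 5*d)
j(o, p) = (o + p)/(5 + p) (j(o, p) = (o + p)/(p + 5) = (o + p)/(5 + p))
(-8 + A(-4))*j(-5, G(5)) = (-8 + 5*(-4))*((-5 + 2*5/(-1 + 5))/(5 + 2*5/(-1 + 5))) = (-8 - 20)*((-5 + 2*5/4)/(5 + 2*5/4)) = -28*(-5 + 2*5*(¼))/(5 + 2*5*(¼)) = -28*(-5 + 5/2)/(5 + 5/2) = -28*(-5)/(15/2*2) = -56*(-5)/(15*2) = -28*(-⅓) = 28/3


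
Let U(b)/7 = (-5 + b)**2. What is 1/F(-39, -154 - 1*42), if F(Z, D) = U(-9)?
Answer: 1/1372 ≈ 0.00072886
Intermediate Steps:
U(b) = 7*(-5 + b)**2
F(Z, D) = 1372 (F(Z, D) = 7*(-5 - 9)**2 = 7*(-14)**2 = 7*196 = 1372)
1/F(-39, -154 - 1*42) = 1/1372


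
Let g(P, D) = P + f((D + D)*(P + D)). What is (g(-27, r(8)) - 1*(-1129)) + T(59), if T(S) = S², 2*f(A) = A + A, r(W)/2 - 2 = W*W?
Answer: 32303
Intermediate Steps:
r(W) = 4 + 2*W² (r(W) = 4 + 2*(W*W) = 4 + 2*W²)
f(A) = A (f(A) = (A + A)/2 = (2*A)/2 = A)
g(P, D) = P + 2*D*(D + P) (g(P, D) = P + (D + D)*(P + D) = P + (2*D)*(D + P) = P + 2*D*(D + P))
(g(-27, r(8)) - 1*(-1129)) + T(59) = ((-27 + 2*(4 + 2*8²)*((4 + 2*8²) - 27)) - 1*(-1129)) + 59² = ((-27 + 2*(4 + 2*64)*((4 + 2*64) - 27)) + 1129) + 3481 = ((-27 + 2*(4 + 128)*((4 + 128) - 27)) + 1129) + 3481 = ((-27 + 2*132*(132 - 27)) + 1129) + 3481 = ((-27 + 2*132*105) + 1129) + 3481 = ((-27 + 27720) + 1129) + 3481 = (27693 + 1129) + 3481 = 28822 + 3481 = 32303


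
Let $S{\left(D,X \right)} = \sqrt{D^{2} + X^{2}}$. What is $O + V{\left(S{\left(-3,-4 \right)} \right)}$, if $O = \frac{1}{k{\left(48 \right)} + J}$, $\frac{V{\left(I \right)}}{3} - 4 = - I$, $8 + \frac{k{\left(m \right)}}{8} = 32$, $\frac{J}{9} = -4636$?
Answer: $- \frac{124597}{41532} \approx -3.0$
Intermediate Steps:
$J = -41724$ ($J = 9 \left(-4636\right) = -41724$)
$k{\left(m \right)} = 192$ ($k{\left(m \right)} = -64 + 8 \cdot 32 = -64 + 256 = 192$)
$V{\left(I \right)} = 12 - 3 I$ ($V{\left(I \right)} = 12 + 3 \left(- I\right) = 12 - 3 I$)
$O = - \frac{1}{41532}$ ($O = \frac{1}{192 - 41724} = \frac{1}{-41532} = - \frac{1}{41532} \approx -2.4078 \cdot 10^{-5}$)
$O + V{\left(S{\left(-3,-4 \right)} \right)} = - \frac{1}{41532} + \left(12 - 3 \sqrt{\left(-3\right)^{2} + \left(-4\right)^{2}}\right) = - \frac{1}{41532} + \left(12 - 3 \sqrt{9 + 16}\right) = - \frac{1}{41532} + \left(12 - 3 \sqrt{25}\right) = - \frac{1}{41532} + \left(12 - 15\right) = - \frac{1}{41532} - 3 = - \frac{124597}{41532}$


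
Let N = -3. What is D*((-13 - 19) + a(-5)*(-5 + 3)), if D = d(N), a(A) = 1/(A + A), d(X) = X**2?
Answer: -1431/5 ≈ -286.20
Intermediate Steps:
a(A) = 1/(2*A)
D = 9 (D = (-3)**2 = 9)
D*((-13 - 19) + a(-5)*(-5 + 3)) = 9*((-13 - 19) + ((1/2)/(-5))*(-5 + 3)) = 9*(-32 + ((1/2)*(-1/5))*(-2)) = 9*(-32 - 1/10*(-2)) = 9*(-32 + 1/5) = 9*(-159/5) = -1431/5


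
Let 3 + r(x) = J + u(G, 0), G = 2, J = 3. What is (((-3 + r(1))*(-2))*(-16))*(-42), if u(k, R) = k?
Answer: 1344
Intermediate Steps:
r(x) = 2 (r(x) = -3 + (3 + 2) = -3 + 5 = 2)
(((-3 + r(1))*(-2))*(-16))*(-42) = (((-3 + 2)*(-2))*(-16))*(-42) = (-1*(-2)*(-16))*(-42) = (2*(-16))*(-42) = -32*(-42) = 1344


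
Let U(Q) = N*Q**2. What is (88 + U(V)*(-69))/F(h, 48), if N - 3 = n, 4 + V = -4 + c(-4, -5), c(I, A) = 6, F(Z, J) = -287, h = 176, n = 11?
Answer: 3776/287 ≈ 13.157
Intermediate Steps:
V = -2 (V = -4 + (-4 + 6) = -4 + 2 = -2)
N = 14 (N = 3 + 11 = 14)
U(Q) = 14*Q**2
(88 + U(V)*(-69))/F(h, 48) = (88 + (14*(-2)**2)*(-69))/(-287) = (88 + (14*4)*(-69))*(-1/287) = (88 + 56*(-69))*(-1/287) = (88 - 3864)*(-1/287) = -3776*(-1/287) = 3776/287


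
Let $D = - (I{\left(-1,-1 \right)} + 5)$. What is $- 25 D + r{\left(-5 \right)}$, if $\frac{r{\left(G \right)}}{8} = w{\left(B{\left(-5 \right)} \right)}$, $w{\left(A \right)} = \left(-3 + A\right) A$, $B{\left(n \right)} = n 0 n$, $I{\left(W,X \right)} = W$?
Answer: $100$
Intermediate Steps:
$D = -4$ ($D = - (-1 + 5) = \left(-1\right) 4 = -4$)
$B{\left(n \right)} = 0$ ($B{\left(n \right)} = 0 n = 0$)
$w{\left(A \right)} = A \left(-3 + A\right)$
$r{\left(G \right)} = 0$ ($r{\left(G \right)} = 8 \cdot 0 \left(-3 + 0\right) = 8 \cdot 0 \left(-3\right) = 8 \cdot 0 = 0$)
$- 25 D + r{\left(-5 \right)} = \left(-25\right) \left(-4\right) + 0 = 100 + 0 = 100$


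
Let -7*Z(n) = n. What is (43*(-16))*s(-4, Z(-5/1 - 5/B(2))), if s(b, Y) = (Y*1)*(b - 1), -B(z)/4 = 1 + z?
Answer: 47300/21 ≈ 2252.4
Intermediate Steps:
B(z) = -4 - 4*z (B(z) = -4*(1 + z) = -4 - 4*z)
Z(n) = -n/7
s(b, Y) = Y*(-1 + b)
(43*(-16))*s(-4, Z(-5/1 - 5/B(2))) = (43*(-16))*((-(-5/1 - 5/(-4 - 4*2))/7)*(-1 - 4)) = -688*(-(-5*1 - 5/(-4 - 8))/7)*(-5) = -688*(-(-5 - 5/(-12))/7)*(-5) = -688*(-(-5 - 5*(-1/12))/7)*(-5) = -688*(-(-5 + 5/12)/7)*(-5) = -688*(-⅐*(-55/12))*(-5) = -9460*(-5)/21 = -688*(-275/84) = 47300/21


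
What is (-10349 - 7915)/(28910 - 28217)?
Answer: -6088/231 ≈ -26.355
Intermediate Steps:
(-10349 - 7915)/(28910 - 28217) = -18264/693 = -18264*1/693 = -6088/231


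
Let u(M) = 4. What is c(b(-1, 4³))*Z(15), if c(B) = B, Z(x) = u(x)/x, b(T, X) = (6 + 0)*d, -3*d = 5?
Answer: -8/3 ≈ -2.6667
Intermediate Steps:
d = -5/3 (d = -⅓*5 = -5/3 ≈ -1.6667)
b(T, X) = -10 (b(T, X) = (6 + 0)*(-5/3) = 6*(-5/3) = -10)
Z(x) = 4/x
c(b(-1, 4³))*Z(15) = -40/15 = -10*4/15 = -8/3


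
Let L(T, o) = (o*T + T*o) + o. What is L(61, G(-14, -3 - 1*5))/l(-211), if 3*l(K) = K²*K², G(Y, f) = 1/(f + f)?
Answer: -369/31713911056 ≈ -1.1635e-8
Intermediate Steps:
G(Y, f) = 1/(2*f)
l(K) = K⁴/3 (l(K) = (K²*K²)/3 = K⁴/3)
L(T, o) = o + 2*T*o (L(T, o) = (T*o + T*o) + o = 2*T*o + o = o + 2*T*o)
L(61, G(-14, -3 - 1*5))/l(-211) = ((1/(2*(-3 - 1*5)))*(1 + 2*61))/(((⅓)*(-211)⁴)) = ((1/(2*(-3 - 5)))*(1 + 122))/(((⅓)*1982119441)) = (((½)/(-8))*123)/(1982119441/3) = (((½)*(-⅛))*123)*(3/1982119441) = -1/16*123*(3/1982119441) = -123/16*3/1982119441 = -369/31713911056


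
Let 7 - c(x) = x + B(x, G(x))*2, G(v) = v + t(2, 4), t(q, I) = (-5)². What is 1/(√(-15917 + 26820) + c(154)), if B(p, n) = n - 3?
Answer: -499/238098 - √10903/238098 ≈ -0.0025343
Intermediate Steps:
t(q, I) = 25
G(v) = 25 + v (G(v) = v + 25 = 25 + v)
B(p, n) = -3 + n
c(x) = -37 - 3*x (c(x) = 7 - (x + (-3 + (25 + x))*2) = 7 - (x + (22 + x)*2) = 7 - (x + (44 + 2*x)) = 7 - (44 + 3*x) = 7 + (-44 - 3*x) = -37 - 3*x)
1/(√(-15917 + 26820) + c(154)) = 1/(√(-15917 + 26820) + (-37 - 3*154)) = 1/(√10903 + (-37 - 462)) = 1/(√10903 - 499) = 1/(-499 + √10903)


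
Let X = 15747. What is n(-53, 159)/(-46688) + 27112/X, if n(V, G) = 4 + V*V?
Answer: 1221508745/735195936 ≈ 1.6615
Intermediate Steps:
n(V, G) = 4 + V²
n(-53, 159)/(-46688) + 27112/X = (4 + (-53)²)/(-46688) + 27112/15747 = (4 + 2809)*(-1/46688) + 27112*(1/15747) = 2813*(-1/46688) + 27112/15747 = -2813/46688 + 27112/15747 = 1221508745/735195936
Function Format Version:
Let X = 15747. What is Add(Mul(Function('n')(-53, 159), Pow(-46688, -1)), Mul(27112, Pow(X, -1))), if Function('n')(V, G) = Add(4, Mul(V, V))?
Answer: Rational(1221508745, 735195936) ≈ 1.6615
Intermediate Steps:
Function('n')(V, G) = Add(4, Pow(V, 2))
Add(Mul(Function('n')(-53, 159), Pow(-46688, -1)), Mul(27112, Pow(X, -1))) = Add(Mul(Add(4, Pow(-53, 2)), Pow(-46688, -1)), Mul(27112, Pow(15747, -1))) = Add(Mul(Add(4, 2809), Rational(-1, 46688)), Mul(27112, Rational(1, 15747))) = Add(Mul(2813, Rational(-1, 46688)), Rational(27112, 15747)) = Add(Rational(-2813, 46688), Rational(27112, 15747)) = Rational(1221508745, 735195936)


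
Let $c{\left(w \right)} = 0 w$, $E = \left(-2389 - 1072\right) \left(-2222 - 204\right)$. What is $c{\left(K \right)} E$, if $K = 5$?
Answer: $0$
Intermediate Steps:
$E = 8396386$ ($E = \left(-3461\right) \left(-2426\right) = 8396386$)
$c{\left(w \right)} = 0$
$c{\left(K \right)} E = 0 \cdot 8396386 = 0$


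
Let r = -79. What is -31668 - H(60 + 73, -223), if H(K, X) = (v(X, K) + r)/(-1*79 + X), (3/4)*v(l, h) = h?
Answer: -28690913/906 ≈ -31668.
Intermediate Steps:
v(l, h) = 4*h/3
H(K, X) = (-79 + 4*K/3)/(-79 + X) (H(K, X) = (4*K/3 - 79)/(-1*79 + X) = (-79 + 4*K/3)/(-79 + X))
-31668 - H(60 + 73, -223) = -31668 - (-237 + 4*(60 + 73))/(3*(-79 - 223)) = -31668 - (-237 + 4*133)/(3*(-302)) = -31668 - (-1)*(-237 + 532)/(3*302) = -31668 - (-1)*295/(3*302) = -31668 - 1*(-295/906) = -31668 + 295/906 = -28690913/906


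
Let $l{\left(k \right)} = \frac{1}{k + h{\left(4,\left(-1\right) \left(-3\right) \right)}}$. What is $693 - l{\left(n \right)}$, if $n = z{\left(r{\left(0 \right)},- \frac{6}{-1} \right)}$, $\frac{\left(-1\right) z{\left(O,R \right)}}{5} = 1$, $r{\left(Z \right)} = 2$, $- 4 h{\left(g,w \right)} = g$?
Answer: $\frac{4159}{6} \approx 693.17$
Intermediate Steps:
$h{\left(g,w \right)} = - \frac{g}{4}$
$z{\left(O,R \right)} = -5$ ($z{\left(O,R \right)} = \left(-5\right) 1 = -5$)
$n = -5$
$l{\left(k \right)} = \frac{1}{-1 + k}$ ($l{\left(k \right)} = \frac{1}{k - 1} = \frac{1}{-1 + k}$)
$693 - l{\left(n \right)} = 693 - \frac{1}{-1 - 5} = 693 - \frac{1}{-6} = 693 - - \frac{1}{6} = 693 + \frac{1}{6} = \frac{4159}{6}$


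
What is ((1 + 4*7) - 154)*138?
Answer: -17250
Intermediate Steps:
((1 + 4*7) - 154)*138 = ((1 + 28) - 154)*138 = (29 - 154)*138 = -125*138 = -17250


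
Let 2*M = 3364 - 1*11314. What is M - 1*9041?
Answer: -13016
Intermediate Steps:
M = -3975 (M = (3364 - 1*11314)/2 = (3364 - 11314)/2 = (½)*(-7950) = -3975)
M - 1*9041 = -3975 - 1*9041 = -3975 - 9041 = -13016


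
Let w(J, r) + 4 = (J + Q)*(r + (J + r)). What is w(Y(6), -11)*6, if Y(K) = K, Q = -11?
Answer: 456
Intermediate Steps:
w(J, r) = -4 + (-11 + J)*(J + 2*r) (w(J, r) = -4 + (J - 11)*(r + (J + r)) = -4 + (-11 + J)*(J + 2*r))
w(Y(6), -11)*6 = (-4 + 6² - 22*(-11) - 11*6 + 2*6*(-11))*6 = (-4 + 36 + 242 - 66 - 132)*6 = 76*6 = 456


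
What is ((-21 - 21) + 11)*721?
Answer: -22351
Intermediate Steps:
((-21 - 21) + 11)*721 = (-42 + 11)*721 = -31*721 = -22351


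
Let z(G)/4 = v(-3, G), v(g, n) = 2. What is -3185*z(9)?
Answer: -25480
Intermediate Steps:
z(G) = 8 (z(G) = 4*2 = 8)
-3185*z(9) = -3185*8 = -25480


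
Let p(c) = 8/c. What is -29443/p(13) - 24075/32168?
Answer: -769549007/16084 ≈ -47846.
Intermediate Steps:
-29443/p(13) - 24075/32168 = -29443/(8/13) - 24075/32168 = -29443/(8*(1/13)) - 24075*1/32168 = -29443/8/13 - 24075/32168 = -29443*13/8 - 24075/32168 = -382759/8 - 24075/32168 = -769549007/16084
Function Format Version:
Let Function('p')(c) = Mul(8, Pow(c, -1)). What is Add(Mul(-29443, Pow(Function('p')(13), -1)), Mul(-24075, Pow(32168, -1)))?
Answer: Rational(-769549007, 16084) ≈ -47846.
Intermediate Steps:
Add(Mul(-29443, Pow(Function('p')(13), -1)), Mul(-24075, Pow(32168, -1))) = Add(Mul(-29443, Pow(Mul(8, Pow(13, -1)), -1)), Mul(-24075, Pow(32168, -1))) = Add(Mul(-29443, Pow(Mul(8, Rational(1, 13)), -1)), Mul(-24075, Rational(1, 32168))) = Add(Mul(-29443, Pow(Rational(8, 13), -1)), Rational(-24075, 32168)) = Add(Mul(-29443, Rational(13, 8)), Rational(-24075, 32168)) = Add(Rational(-382759, 8), Rational(-24075, 32168)) = Rational(-769549007, 16084)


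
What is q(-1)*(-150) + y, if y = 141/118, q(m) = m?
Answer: 17841/118 ≈ 151.19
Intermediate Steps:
y = 141/118 (y = 141*(1/118) = 141/118 ≈ 1.1949)
q(-1)*(-150) + y = -1*(-150) + 141/118 = 150 + 141/118 = 17841/118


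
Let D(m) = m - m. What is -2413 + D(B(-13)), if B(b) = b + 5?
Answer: -2413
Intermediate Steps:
B(b) = 5 + b
D(m) = 0
-2413 + D(B(-13)) = -2413 + 0 = -2413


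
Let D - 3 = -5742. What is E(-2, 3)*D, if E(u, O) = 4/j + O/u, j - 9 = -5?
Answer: 5739/2 ≈ 2869.5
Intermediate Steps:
j = 4 (j = 9 - 5 = 4)
D = -5739 (D = 3 - 5742 = -5739)
E(u, O) = 1 + O/u (E(u, O) = 4/4 + O/u = 4*(¼) + O/u = 1 + O/u)
E(-2, 3)*D = ((3 - 2)/(-2))*(-5739) = -½*1*(-5739) = -½*(-5739) = 5739/2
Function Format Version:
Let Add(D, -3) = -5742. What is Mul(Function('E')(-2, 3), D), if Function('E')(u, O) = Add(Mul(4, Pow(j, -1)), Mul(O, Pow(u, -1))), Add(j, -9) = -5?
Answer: Rational(5739, 2) ≈ 2869.5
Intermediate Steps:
j = 4 (j = Add(9, -5) = 4)
D = -5739 (D = Add(3, -5742) = -5739)
Function('E')(u, O) = Add(1, Mul(O, Pow(u, -1))) (Function('E')(u, O) = Add(Mul(4, Pow(4, -1)), Mul(O, Pow(u, -1))) = Add(Mul(4, Rational(1, 4)), Mul(O, Pow(u, -1))) = Add(1, Mul(O, Pow(u, -1))))
Mul(Function('E')(-2, 3), D) = Mul(Mul(Pow(-2, -1), Add(3, -2)), -5739) = Mul(Mul(Rational(-1, 2), 1), -5739) = Mul(Rational(-1, 2), -5739) = Rational(5739, 2)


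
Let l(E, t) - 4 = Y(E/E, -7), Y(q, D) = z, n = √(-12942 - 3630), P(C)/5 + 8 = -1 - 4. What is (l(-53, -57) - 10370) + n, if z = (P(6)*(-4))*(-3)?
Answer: -11146 + 2*I*√4143 ≈ -11146.0 + 128.73*I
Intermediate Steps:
P(C) = -65 (P(C) = -40 + 5*(-1 - 4) = -40 + 5*(-5) = -40 - 25 = -65)
n = 2*I*√4143 (n = √(-16572) = 2*I*√4143 ≈ 128.73*I)
z = -780 (z = -65*(-4)*(-3) = 260*(-3) = -780)
Y(q, D) = -780
l(E, t) = -776 (l(E, t) = 4 - 780 = -776)
(l(-53, -57) - 10370) + n = (-776 - 10370) + 2*I*√4143 = -11146 + 2*I*√4143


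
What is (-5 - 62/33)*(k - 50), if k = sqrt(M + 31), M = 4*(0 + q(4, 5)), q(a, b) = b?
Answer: 11350/33 - 227*sqrt(51)/33 ≈ 294.81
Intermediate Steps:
M = 20 (M = 4*(0 + 5) = 4*5 = 20)
k = sqrt(51) (k = sqrt(20 + 31) = sqrt(51) ≈ 7.1414)
(-5 - 62/33)*(k - 50) = (-5 - 62/33)*(sqrt(51) - 50) = (-5 - 62*1/33)*(-50 + sqrt(51)) = (-5 - 62/33)*(-50 + sqrt(51)) = -227*(-50 + sqrt(51))/33 = 11350/33 - 227*sqrt(51)/33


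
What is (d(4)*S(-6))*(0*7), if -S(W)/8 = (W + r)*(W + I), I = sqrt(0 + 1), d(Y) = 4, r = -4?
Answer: 0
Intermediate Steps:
I = 1 (I = sqrt(1) = 1)
S(W) = -8*(1 + W)*(-4 + W) (S(W) = -8*(W - 4)*(W + 1) = -8*(-4 + W)*(1 + W) = -8*(1 + W)*(-4 + W))
(d(4)*S(-6))*(0*7) = (4*(32 - 8*(-6)**2 + 24*(-6)))*(0*7) = (4*(32 - 8*36 - 144))*0 = (4*(32 - 288 - 144))*0 = (4*(-400))*0 = -1600*0 = 0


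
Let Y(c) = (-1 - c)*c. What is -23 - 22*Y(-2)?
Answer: 21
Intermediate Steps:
Y(c) = c*(-1 - c)
-23 - 22*Y(-2) = -23 - (-22)*(-2)*(1 - 2) = -23 - (-22)*(-2)*(-1) = -23 - 22*(-2) = -23 + 44 = 21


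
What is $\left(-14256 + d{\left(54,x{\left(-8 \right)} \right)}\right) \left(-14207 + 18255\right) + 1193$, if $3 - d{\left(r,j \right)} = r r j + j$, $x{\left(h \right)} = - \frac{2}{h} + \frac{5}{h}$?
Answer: $-53266945$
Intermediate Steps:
$x{\left(h \right)} = \frac{3}{h}$
$d{\left(r,j \right)} = 3 - j - j r^{2}$ ($d{\left(r,j \right)} = 3 - \left(r r j + j\right) = 3 - \left(r^{2} j + j\right) = 3 - \left(j r^{2} + j\right) = 3 - \left(j + j r^{2}\right) = 3 - j - j r^{2}$)
$\left(-14256 + d{\left(54,x{\left(-8 \right)} \right)}\right) \left(-14207 + 18255\right) + 1193 = \left(-14256 - \left(-3 - \frac{3}{8} + \frac{3}{-8} \cdot 54^{2}\right)\right) \left(-14207 + 18255\right) + 1193 = \left(-14256 - \left(-3 - \frac{3}{8} + 3 \left(- \frac{1}{8}\right) 2916\right)\right) 4048 + 1193 = \left(-14256 - \left(- \frac{27}{8} - \frac{2187}{2}\right)\right) 4048 + 1193 = \left(-14256 + \left(3 + \frac{3}{8} + \frac{2187}{2}\right)\right) 4048 + 1193 = \left(-14256 + \frac{8775}{8}\right) 4048 + 1193 = \left(- \frac{105273}{8}\right) 4048 + 1193 = -53268138 + 1193 = -53266945$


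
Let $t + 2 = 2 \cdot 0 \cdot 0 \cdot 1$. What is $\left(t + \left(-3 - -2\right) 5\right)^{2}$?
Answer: $49$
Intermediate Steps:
$t = -2$ ($t = -2 + 2 \cdot 0 \cdot 0 \cdot 1 = -2 + 0 \cdot 0 \cdot 1 = -2 + 0 \cdot 1 = -2 + 0 = -2$)
$\left(t + \left(-3 - -2\right) 5\right)^{2} = \left(-2 + \left(-3 - -2\right) 5\right)^{2} = \left(-2 + \left(-3 + 2\right) 5\right)^{2} = \left(-2 - 5\right)^{2} = \left(-7\right)^{2} = 49$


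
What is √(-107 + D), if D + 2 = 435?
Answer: √326 ≈ 18.055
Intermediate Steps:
D = 433 (D = -2 + 435 = 433)
√(-107 + D) = √(-107 + 433) = √326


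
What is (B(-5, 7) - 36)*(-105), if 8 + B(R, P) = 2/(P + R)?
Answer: 4515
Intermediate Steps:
B(R, P) = -8 + 2/(P + R)
(B(-5, 7) - 36)*(-105) = (2*(1 - 4*7 - 4*(-5))/(7 - 5) - 36)*(-105) = (2*(1 - 28 + 20)/2 - 36)*(-105) = (2*(½)*(-7) - 36)*(-105) = (-7 - 36)*(-105) = -43*(-105) = 4515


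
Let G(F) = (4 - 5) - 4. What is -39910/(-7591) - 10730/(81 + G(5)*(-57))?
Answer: -33422185/1389153 ≈ -24.059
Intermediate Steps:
G(F) = -5 (G(F) = -1 - 4 = -5)
-39910/(-7591) - 10730/(81 + G(5)*(-57)) = -39910/(-7591) - 10730/(81 - 5*(-57)) = -39910*(-1/7591) - 10730/(81 + 285) = 39910/7591 - 10730/366 = 39910/7591 - 10730*1/366 = 39910/7591 - 5365/183 = -33422185/1389153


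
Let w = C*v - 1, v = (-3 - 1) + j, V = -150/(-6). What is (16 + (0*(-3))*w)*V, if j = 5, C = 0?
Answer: 400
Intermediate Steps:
V = 25 (V = -150*(-⅙) = 25)
v = 1 (v = (-3 - 1) + 5 = -4 + 5 = 1)
w = -1 (w = 0*1 - 1 = 0 - 1 = -1)
(16 + (0*(-3))*w)*V = (16 + (0*(-3))*(-1))*25 = (16 + 0*(-1))*25 = (16 + 0)*25 = 16*25 = 400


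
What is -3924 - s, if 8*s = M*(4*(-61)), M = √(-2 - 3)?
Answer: -3924 + 61*I*√5/2 ≈ -3924.0 + 68.2*I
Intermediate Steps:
M = I*√5 (M = √(-5) = I*√5 ≈ 2.2361*I)
s = -61*I*√5/2 (s = ((I*√5)*(4*(-61)))/8 = ((I*√5)*(-244))/8 = (-244*I*√5)/8 = -61*I*√5/2 ≈ -68.2*I)
-3924 - s = -3924 - (-61)*I*√5/2 = -3924 + 61*I*√5/2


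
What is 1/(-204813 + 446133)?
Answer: 1/241320 ≈ 4.1439e-6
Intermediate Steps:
1/(-204813 + 446133) = 1/241320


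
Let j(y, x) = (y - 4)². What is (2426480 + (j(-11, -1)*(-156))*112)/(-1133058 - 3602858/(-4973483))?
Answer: 1870924834940/1408810274539 ≈ 1.3280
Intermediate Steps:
j(y, x) = (-4 + y)²
(2426480 + (j(-11, -1)*(-156))*112)/(-1133058 - 3602858/(-4973483)) = (2426480 + ((-4 - 11)²*(-156))*112)/(-1133058 - 3602858/(-4973483)) = (2426480 + ((-15)²*(-156))*112)/(-1133058 - 3602858*(-1/4973483)) = (2426480 + (225*(-156))*112)/(-1133058 + 3602858/4973483) = (2426480 - 35100*112)/(-5635241098156/4973483) = (2426480 - 3931200)*(-4973483/5635241098156) = -1504720*(-4973483/5635241098156) = 1870924834940/1408810274539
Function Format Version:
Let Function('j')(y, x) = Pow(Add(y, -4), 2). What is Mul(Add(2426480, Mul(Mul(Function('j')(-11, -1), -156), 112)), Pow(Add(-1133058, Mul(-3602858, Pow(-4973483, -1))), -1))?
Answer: Rational(1870924834940, 1408810274539) ≈ 1.3280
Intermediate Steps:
Function('j')(y, x) = Pow(Add(-4, y), 2)
Mul(Add(2426480, Mul(Mul(Function('j')(-11, -1), -156), 112)), Pow(Add(-1133058, Mul(-3602858, Pow(-4973483, -1))), -1)) = Mul(Add(2426480, Mul(Mul(Pow(Add(-4, -11), 2), -156), 112)), Pow(Add(-1133058, Mul(-3602858, Pow(-4973483, -1))), -1)) = Mul(Add(2426480, Mul(Mul(Pow(-15, 2), -156), 112)), Pow(Add(-1133058, Mul(-3602858, Rational(-1, 4973483))), -1)) = Mul(Add(2426480, Mul(Mul(225, -156), 112)), Pow(Add(-1133058, Rational(3602858, 4973483)), -1)) = Mul(Add(2426480, Mul(-35100, 112)), Pow(Rational(-5635241098156, 4973483), -1)) = Mul(Add(2426480, -3931200), Rational(-4973483, 5635241098156)) = Mul(-1504720, Rational(-4973483, 5635241098156)) = Rational(1870924834940, 1408810274539)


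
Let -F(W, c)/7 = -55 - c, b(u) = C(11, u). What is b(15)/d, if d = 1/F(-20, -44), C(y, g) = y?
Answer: 847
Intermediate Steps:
b(u) = 11
F(W, c) = 385 + 7*c (F(W, c) = -7*(-55 - c) = 385 + 7*c)
d = 1/77 (d = 1/(385 + 7*(-44)) = 1/(385 - 308) = 1/77 ≈ 0.012987)
b(15)/d = 11/(1/77) = 11*77 = 847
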